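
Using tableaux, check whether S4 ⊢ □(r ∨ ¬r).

Tableau for the negation ¬□(r ∨ ¬r):
1. ¬□(r ∨ ¬r), u
2. ¬(r ∨ ¬r), v
3. ¬r, v
4. r, v
Accessibility: uRu, uRv, vRv
Branch closes: r and ¬r both at v.
All branches of the negation close; one closing branch shown above.

Valid in S4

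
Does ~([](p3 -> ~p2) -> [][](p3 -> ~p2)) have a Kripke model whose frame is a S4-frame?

1. ~([](p3 -> ~p2) -> [][](p3 -> ~p2)), u
2. [](p3 -> ~p2), u   [~->-rule on 1]
3. ~[][](p3 -> ~p2), u   [~->-rule on 1]
4. p3 -> ~p2, u   [[]-rule on 2 via uRu]
5. ~p2, u   [->-rule on 4 (branches; this branch)]
6. ~[](p3 -> ~p2), v   [~[]-rule on 3: fresh world v, uRv]
7. p3 -> ~p2, v   [[]-rule on 2 via uRv]
8. ~p2, v   [->-rule on 7 (branches; this branch)]
9. ~(p3 -> ~p2), w   [~[]-rule on 6: fresh world w, vRw]
10. p3, w   [~->-rule on 9]
11. p2, w   [~->-rule on 9]
12. p3 -> ~p2, w   [[]-rule on 2 via uRw]
13. ~p2, w   [->-rule on 12 (branches; this branch)]
Accessibility: uRu, uRv, uRw, vRv, vRw, wRw
Branch closes: p2 and ~p2 both at w.
All branches of the tableau close; one closing branch shown above.

Unsatisfiable (every branch closes)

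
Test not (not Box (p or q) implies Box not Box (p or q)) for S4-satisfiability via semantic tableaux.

1. not (not Box (p or q) implies Box not Box (p or q)), u
2. not Box (p or q), u
3. not Box not Box (p or q), u
4. not (p or q), v
5. not p, v
6. not q, v
7. Box (p or q), w
8. p or q, w
9. q, w
Accessibility: uRu, uRv, uRw, vRv, wRw

Satisfiable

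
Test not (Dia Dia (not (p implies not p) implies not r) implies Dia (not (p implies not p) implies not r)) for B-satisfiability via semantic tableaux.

1. not (Dia Dia (not (p implies not p) implies not r) implies Dia (not (p implies not p) implies not r)), u
2. Dia Dia (not (p implies not p) implies not r), u   [neg-implies-rule on 1]
3. not Dia (not (p implies not p) implies not r), u   [neg-implies-rule on 1]
4. not (not (p implies not p) implies not r), u   [neg-Dia-rule on 3 via uRu]
5. not (p implies not p), u   [neg-implies-rule on 4]
6. r, u   [neg-implies-rule on 4]
7. p, u   [neg-implies-rule on 5]
8. Dia (not (p implies not p) implies not r), v   [Dia-rule on 2: fresh world v, uRv]
9. not (not (p implies not p) implies not r), v   [neg-Dia-rule on 3 via uRv]
10. not (p implies not p), v   [neg-implies-rule on 9]
11. r, v   [neg-implies-rule on 9]
12. p, v   [neg-implies-rule on 10]
13. not (p implies not p) implies not r, w   [Dia-rule on 8: fresh world w, vRw]
14. not r, w   [implies-rule on 13 (branches; this branch)]
Accessibility: uRu, uRv, vRu, vRv, vRw, wRv, wRw

Satisfiable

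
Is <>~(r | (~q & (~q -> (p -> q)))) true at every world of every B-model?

Tableau for the negation ~<>~(r | (~q & (~q -> (p -> q)))):
1. ~<>~(r | (~q & (~q -> (p -> q)))), 0
2. r | (~q & (~q -> (p -> q))), 0
3. ~q & (~q -> (p -> q)), 0
4. ~q, 0
5. ~q -> (p -> q), 0
6. p -> q, 0
7. ~p, 0
Accessibility: 0R0
The negation has an open branch (countermodel exists).

No, not valid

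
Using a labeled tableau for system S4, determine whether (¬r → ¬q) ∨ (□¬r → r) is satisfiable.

1. (¬r → ¬q) ∨ (□¬r → r), 0
2. □¬r → r, 0   [∨-rule on 1 (branches; this branch)]
3. r, 0   [→-rule on 2 (branches; this branch)]
Accessibility: 0R0

Satisfiable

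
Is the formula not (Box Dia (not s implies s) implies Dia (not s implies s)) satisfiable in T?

No, unsatisfiable

1. not (Box Dia (not s implies s) implies Dia (not s implies s)), 0
2. Box Dia (not s implies s), 0   [neg-implies-rule on 1]
3. not Dia (not s implies s), 0   [neg-implies-rule on 1]
4. Dia (not s implies s), 0   [Box-rule on 2 via 0R0]
5. not (not s implies s), 0   [neg-Dia-rule on 3 via 0R0]
6. not s, 0   [neg-implies-rule on 5]
7. not s implies s, 1   [Dia-rule on 4: fresh world 1, 0R1]
8. Dia (not s implies s), 1   [Box-rule on 2 via 0R1]
9. not (not s implies s), 1   [neg-Dia-rule on 3 via 0R1]
10. not s, 1   [neg-implies-rule on 9]
11. s, 1   [implies-rule on 7 (branches; this branch)]
Accessibility: 0R0, 0R1, 1R1
Branch closes: s and not s both at 1.
(One branch shown.) All branches close.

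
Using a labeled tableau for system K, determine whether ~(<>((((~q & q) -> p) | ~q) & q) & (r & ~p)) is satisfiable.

Satisfiable

1. ~(<>((((~q & q) -> p) | ~q) & q) & (r & ~p)), 0
2. ~(r & ~p), 0   [~&-rule on 1 (branches; this branch)]
3. p, 0   [~&-rule on 2 (branches; this branch)]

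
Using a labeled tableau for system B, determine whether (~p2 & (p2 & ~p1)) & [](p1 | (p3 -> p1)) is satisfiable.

1. (~p2 & (p2 & ~p1)) & [](p1 | (p3 -> p1)), 0
2. ~p2 & (p2 & ~p1), 0
3. [](p1 | (p3 -> p1)), 0
4. ~p2, 0
5. p2 & ~p1, 0
6. p2, 0
7. ~p1, 0
Accessibility: 0R0
Branch closes: p2 and ~p2 both at 0.
(One branch shown.) All branches close.

Unsatisfiable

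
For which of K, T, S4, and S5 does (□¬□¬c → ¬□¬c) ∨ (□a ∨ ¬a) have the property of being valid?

T-tableau for the negation ¬((□¬□¬c → ¬□¬c) ∨ (□a ∨ ¬a)):
1. ¬((□¬□¬c → ¬□¬c) ∨ (□a ∨ ¬a)), u
2. ¬(□¬□¬c → ¬□¬c), u
3. ¬(□a ∨ ¬a), u
4. □¬□¬c, u
5. □¬c, u
6. ¬□a, u
7. a, u
8. ¬□¬c, u
9. ¬c, u
10. ¬a, v
11. ¬□¬c, v
12. ¬c, v
13. c, w
14. ¬□¬c, w
15. ¬c, w
Accessibility: uRu, uRv, uRw, vRv, wRw
Branch closes: c and ¬c both at w.
Every branch closes (one shown): valid in T, hence also in S4, S5 (every theorem of T is a theorem of S4 and S5).
K-tableau for the negation ¬((□¬□¬c → ¬□¬c) ∨ (□a ∨ ¬a)):
1. ¬((□¬□¬c → ¬□¬c) ∨ (□a ∨ ¬a)), u
2. ¬(□¬□¬c → ¬□¬c), u
3. ¬(□a ∨ ¬a), u
4. □¬□¬c, u
5. □¬c, u
6. ¬□a, u
7. a, u
8. ¬a, v
9. ¬□¬c, v
10. ¬c, v
11. c, w
Accessibility: uRv, vRw
Complete open branch: countermodel on a K-frame, so not valid in K.

T, S4, S5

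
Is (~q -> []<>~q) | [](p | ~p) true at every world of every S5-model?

Tableau for the negation ~((~q -> []<>~q) | [](p | ~p)):
1. ~((~q -> []<>~q) | [](p | ~p)), 0
2. ~(~q -> []<>~q), 0
3. ~[](p | ~p), 0
4. ~q, 0
5. ~[]<>~q, 0
6. ~(p | ~p), 1
7. ~p, 1
8. p, 1
Accessibility: 0R0, 0R1, 1R0, 1R1
Branch closes: p and ~p both at 1.
All branches of the negation close; one closing branch shown above.

Valid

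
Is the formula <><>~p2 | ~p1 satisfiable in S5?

Yes, satisfiable

1. <><>~p2 | ~p1, 0
2. ~p1, 0
Accessibility: 0R0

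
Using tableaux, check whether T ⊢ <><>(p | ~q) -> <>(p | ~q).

Tableau for the negation ~(<><>(p | ~q) -> <>(p | ~q)):
1. ~(<><>(p | ~q) -> <>(p | ~q)), u
2. <><>(p | ~q), u
3. ~<>(p | ~q), u
4. ~(p | ~q), u
5. ~p, u
6. q, u
7. <>(p | ~q), v
8. ~(p | ~q), v
9. ~p, v
10. q, v
11. p | ~q, w
12. ~q, w
Accessibility: uRu, uRv, vRv, vRw, wRw
The negation has an open branch (countermodel exists).

Invalid (countermodel exists)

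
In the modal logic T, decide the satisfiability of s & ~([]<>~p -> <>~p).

1. s & ~([]<>~p -> <>~p), w0
2. s, w0
3. ~([]<>~p -> <>~p), w0
4. []<>~p, w0
5. ~<>~p, w0
6. <>~p, w0
7. p, w0
8. ~p, w1
9. <>~p, w1
10. p, w1
Accessibility: w0Rw0, w0Rw1, w1Rw1
Branch closes: p and ~p both at w1.
All branches of the tableau close; one closing branch shown above.

No, unsatisfiable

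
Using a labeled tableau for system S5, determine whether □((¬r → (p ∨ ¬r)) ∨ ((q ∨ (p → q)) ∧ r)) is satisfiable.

1. □((¬r → (p ∨ ¬r)) ∨ ((q ∨ (p → q)) ∧ r)), w0
2. (¬r → (p ∨ ¬r)) ∨ ((q ∨ (p → q)) ∧ r), w0   [□-rule on 1 via w0Rw0]
3. (q ∨ (p → q)) ∧ r, w0   [∨-rule on 2 (branches; this branch)]
4. q ∨ (p → q), w0   [∧-rule on 3]
5. r, w0   [∧-rule on 3]
6. p → q, w0   [∨-rule on 4 (branches; this branch)]
7. q, w0   [→-rule on 6 (branches; this branch)]
Accessibility: w0Rw0

Satisfiable (open branch found)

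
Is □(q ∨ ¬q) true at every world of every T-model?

Tableau for the negation ¬□(q ∨ ¬q):
1. ¬□(q ∨ ¬q), 0
2. ¬(q ∨ ¬q), 1   [¬□-rule on 1: fresh world 1, 0R1]
3. ¬q, 1   [¬∨-rule on 2]
4. q, 1   [¬∨-rule on 2]
Accessibility: 0R0, 0R1, 1R1
Branch closes: q and ¬q both at 1.
All branches of the negation close; one closing branch shown above.

Valid in T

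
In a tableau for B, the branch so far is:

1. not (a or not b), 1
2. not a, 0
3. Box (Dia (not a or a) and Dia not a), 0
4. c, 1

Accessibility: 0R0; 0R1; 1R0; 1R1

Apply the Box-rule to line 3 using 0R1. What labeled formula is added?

Dia (not a or a) and Dia not a, 1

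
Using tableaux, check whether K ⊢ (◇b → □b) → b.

Tableau for the negation ¬((◇b → □b) → b):
1. ¬((◇b → □b) → b), w0
2. ◇b → □b, w0
3. ¬b, w0
4. □b, w0
The negation has an open branch (countermodel exists).

No, not valid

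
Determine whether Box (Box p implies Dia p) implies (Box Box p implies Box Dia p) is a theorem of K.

Tableau for the negation not (Box (Box p implies Dia p) implies (Box Box p implies Box Dia p)):
1. not (Box (Box p implies Dia p) implies (Box Box p implies Box Dia p)), u
2. Box (Box p implies Dia p), u
3. not (Box Box p implies Box Dia p), u
4. Box Box p, u
5. not Box Dia p, u
6. not Dia p, v
7. Box p implies Dia p, v
8. Box p, v
9. Dia p, v
10. p, w
11. not p, w
Accessibility: uRv, vRw
Branch closes: p and not p both at w.
All branches of the negation close; one closing branch shown above.

Yes, valid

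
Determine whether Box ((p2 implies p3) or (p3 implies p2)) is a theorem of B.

Valid

Tableau for the negation not Box ((p2 implies p3) or (p3 implies p2)):
1. not Box ((p2 implies p3) or (p3 implies p2)), w0
2. not ((p2 implies p3) or (p3 implies p2)), w1
3. not (p2 implies p3), w1
4. not (p3 implies p2), w1
5. p2, w1
6. not p3, w1
7. p3, w1
8. not p2, w1
Accessibility: w0Rw0, w0Rw1, w1Rw0, w1Rw1
Branch closes: p3 and not p3 both at w1.
Every branch of the negation's tableau closes; the branch above is one of them.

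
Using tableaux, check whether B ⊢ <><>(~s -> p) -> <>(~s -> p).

Tableau for the negation ~(<><>(~s -> p) -> <>(~s -> p)):
1. ~(<><>(~s -> p) -> <>(~s -> p)), w0
2. <><>(~s -> p), w0   [~->-rule on 1]
3. ~<>(~s -> p), w0   [~->-rule on 1]
4. ~(~s -> p), w0   [~<>-rule on 3 via w0Rw0]
5. ~s, w0   [~->-rule on 4]
6. ~p, w0   [~->-rule on 4]
7. <>(~s -> p), w1   [<>-rule on 2: fresh world w1, w0Rw1]
8. ~(~s -> p), w1   [~<>-rule on 3 via w0Rw1]
9. ~s, w1   [~->-rule on 8]
10. ~p, w1   [~->-rule on 8]
11. ~s -> p, w2   [<>-rule on 7: fresh world w2, w1Rw2]
12. p, w2   [->-rule on 11 (branches; this branch)]
Accessibility: w0Rw0, w0Rw1, w1Rw0, w1Rw1, w1Rw2, w2Rw1, w2Rw2
The negation has an open branch (countermodel exists).

No, not valid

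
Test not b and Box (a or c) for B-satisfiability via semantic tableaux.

1. not b and Box (a or c), u
2. not b, u   [and-rule on 1]
3. Box (a or c), u   [and-rule on 1]
4. a or c, u   [Box-rule on 3 via uRu]
5. c, u   [or-rule on 4 (branches; this branch)]
Accessibility: uRu

Satisfiable (open branch found)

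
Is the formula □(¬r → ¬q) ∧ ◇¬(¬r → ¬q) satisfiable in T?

No, unsatisfiable

1. □(¬r → ¬q) ∧ ◇¬(¬r → ¬q), 0
2. □(¬r → ¬q), 0
3. ◇¬(¬r → ¬q), 0
4. ¬r → ¬q, 0
5. ¬q, 0
6. ¬(¬r → ¬q), 1
7. ¬r, 1
8. q, 1
9. ¬r → ¬q, 1
10. ¬q, 1
Accessibility: 0R0, 0R1, 1R1
Branch closes: q and ¬q both at 1.
Every branch closes; the branch above is one of them.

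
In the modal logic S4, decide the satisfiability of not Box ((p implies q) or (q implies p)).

1. not Box ((p implies q) or (q implies p)), 0
2. not ((p implies q) or (q implies p)), 1   [neg-Box-rule on 1: fresh world 1, 0R1]
3. not (p implies q), 1   [neg-or-rule on 2]
4. not (q implies p), 1   [neg-or-rule on 2]
5. p, 1   [neg-implies-rule on 3]
6. not q, 1   [neg-implies-rule on 3]
7. q, 1   [neg-implies-rule on 4]
8. not p, 1   [neg-implies-rule on 4]
Accessibility: 0R0, 0R1, 1R1
Branch closes: q and not q both at 1.
All branches of the tableau close; one closing branch shown above.

Unsatisfiable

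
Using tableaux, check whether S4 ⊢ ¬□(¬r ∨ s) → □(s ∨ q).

Tableau for the negation ¬(¬□(¬r ∨ s) → □(s ∨ q)):
1. ¬(¬□(¬r ∨ s) → □(s ∨ q)), w0
2. ¬□(¬r ∨ s), w0   [¬→-rule on 1]
3. ¬□(s ∨ q), w0   [¬→-rule on 1]
4. ¬(¬r ∨ s), w1   [¬□-rule on 2: fresh world w1, w0Rw1]
5. r, w1   [¬∨-rule on 4]
6. ¬s, w1   [¬∨-rule on 4]
7. ¬(s ∨ q), w2   [¬□-rule on 3: fresh world w2, w0Rw2]
8. ¬s, w2   [¬∨-rule on 7]
9. ¬q, w2   [¬∨-rule on 7]
Accessibility: w0Rw0, w0Rw1, w0Rw2, w1Rw1, w2Rw2
The negation has an open branch (countermodel exists).

Not valid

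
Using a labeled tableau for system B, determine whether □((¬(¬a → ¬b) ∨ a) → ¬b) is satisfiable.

1. □((¬(¬a → ¬b) ∨ a) → ¬b), w0
2. (¬(¬a → ¬b) ∨ a) → ¬b, w0
3. ¬b, w0
Accessibility: w0Rw0

Satisfiable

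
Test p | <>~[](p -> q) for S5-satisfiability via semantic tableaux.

1. p | <>~[](p -> q), u
2. <>~[](p -> q), u   [|-rule on 1 (branches; this branch)]
3. ~[](p -> q), v   [<>-rule on 2: fresh world v, uRv]
4. ~(p -> q), w   [~[]-rule on 3: fresh world w, vRw]
5. p, w   [~->-rule on 4]
6. ~q, w   [~->-rule on 4]
Accessibility: uRu, uRv, uRw, vRu, vRv, vRw, wRu, wRv, wRw

Satisfiable (open branch found)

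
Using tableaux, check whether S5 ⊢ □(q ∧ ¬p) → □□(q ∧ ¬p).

Tableau for the negation ¬(□(q ∧ ¬p) → □□(q ∧ ¬p)):
1. ¬(□(q ∧ ¬p) → □□(q ∧ ¬p)), 0
2. □(q ∧ ¬p), 0
3. ¬□□(q ∧ ¬p), 0
4. q ∧ ¬p, 0
5. q, 0
6. ¬p, 0
7. ¬□(q ∧ ¬p), 1
8. q ∧ ¬p, 1
9. q, 1
10. ¬p, 1
11. ¬(q ∧ ¬p), 2
12. q ∧ ¬p, 2
13. q, 2
14. ¬p, 2
15. p, 2
Accessibility: 0R0, 0R1, 0R2, 1R0, 1R1, 1R2, 2R0, 2R1, 2R2
Branch closes: p and ¬p both at 2.
All branches of the negation close; one closing branch shown above.

Valid in S5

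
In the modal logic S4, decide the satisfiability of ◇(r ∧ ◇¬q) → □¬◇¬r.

Satisfiable (open branch found)

1. ◇(r ∧ ◇¬q) → □¬◇¬r, w0
2. □¬◇¬r, w0
3. ¬◇¬r, w0
4. r, w0
Accessibility: w0Rw0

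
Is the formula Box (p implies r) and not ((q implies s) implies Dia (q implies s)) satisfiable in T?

1. Box (p implies r) and not ((q implies s) implies Dia (q implies s)), 0
2. Box (p implies r), 0   [and-rule on 1]
3. not ((q implies s) implies Dia (q implies s)), 0   [and-rule on 1]
4. q implies s, 0   [neg-implies-rule on 3]
5. not Dia (q implies s), 0   [neg-implies-rule on 3]
6. p implies r, 0   [Box-rule on 2 via 0R0]
7. not (q implies s), 0   [neg-Dia-rule on 5 via 0R0]
8. q, 0   [neg-implies-rule on 7]
9. not s, 0   [neg-implies-rule on 7]
10. s, 0   [implies-rule on 4 (branches; this branch)]
Accessibility: 0R0
Branch closes: s and not s both at 0.
Every branch closes; the branch above is one of them.

No, unsatisfiable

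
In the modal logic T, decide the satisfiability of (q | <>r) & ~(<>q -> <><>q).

1. (q | <>r) & ~(<>q -> <><>q), u
2. q | <>r, u
3. ~(<>q -> <><>q), u
4. <>q, u
5. ~<><>q, u
6. ~<>q, u
7. ~q, u
8. <>r, u
9. q, v
10. ~<>q, v
11. ~q, v
Accessibility: uRu, uRv, vRv
Branch closes: q and ~q both at v.
Every branch closes; the branch above is one of them.

Unsatisfiable (every branch closes)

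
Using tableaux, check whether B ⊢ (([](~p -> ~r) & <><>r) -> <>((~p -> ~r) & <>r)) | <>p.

Tableau for the negation ~((([](~p -> ~r) & <><>r) -> <>((~p -> ~r) & <>r)) | <>p):
1. ~((([](~p -> ~r) & <><>r) -> <>((~p -> ~r) & <>r)) | <>p), w0
2. ~(([](~p -> ~r) & <><>r) -> <>((~p -> ~r) & <>r)), w0   [~|-rule on 1]
3. ~<>p, w0   [~|-rule on 1]
4. [](~p -> ~r) & <><>r, w0   [~->-rule on 2]
5. ~<>((~p -> ~r) & <>r), w0   [~->-rule on 2]
6. [](~p -> ~r), w0   [&-rule on 4]
7. <><>r, w0   [&-rule on 4]
8. ~p, w0   [~<>-rule on 3 via w0Rw0]
9. ~((~p -> ~r) & <>r), w0   [~<>-rule on 5 via w0Rw0]
10. ~p -> ~r, w0   [[]-rule on 6 via w0Rw0]
11. ~<>r, w0   [~&-rule on 9 (branches; this branch)]
12. ~r, w0   [~<>-rule on 11 via w0Rw0]
13. <>r, w1   [<>-rule on 7: fresh world w1, w0Rw1]
14. ~p, w1   [~<>-rule on 3 via w0Rw1]
15. ~((~p -> ~r) & <>r), w1   [~<>-rule on 5 via w0Rw1]
16. ~p -> ~r, w1   [[]-rule on 6 via w0Rw1]
17. ~r, w1   [~<>-rule on 11 via w0Rw1]
18. ~<>r, w1   [~&-rule on 15 (branches; this branch)]
19. r, w2   [<>-rule on 13: fresh world w2, w1Rw2]
20. ~r, w2   [~<>-rule on 18 via w1Rw2]
Accessibility: w0Rw0, w0Rw1, w1Rw0, w1Rw1, w1Rw2, w2Rw1, w2Rw2
Branch closes: r and ~r both at w2.
Every branch of the negation's tableau closes; the branch above is one of them.

Valid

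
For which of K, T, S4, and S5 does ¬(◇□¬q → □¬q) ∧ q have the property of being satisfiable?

S5-tableau for the formula:
1. ¬(◇□¬q → □¬q) ∧ q, u
2. ¬(◇□¬q → □¬q), u   [∧-rule on 1]
3. q, u   [∧-rule on 1]
4. ◇□¬q, u   [¬→-rule on 2]
5. ¬□¬q, u   [¬→-rule on 2]
6. □¬q, v   [◇-rule on 4: fresh world v, uRv]
7. ¬q, u   [□-rule on 6 via vRu]
Accessibility: uRu, uRv, vRu, vRv
Branch closes: q and ¬q both at u.
Every branch closes (one shown): unsatisfiable in S5.
S4-tableau for the formula:
1. ¬(◇□¬q → □¬q) ∧ q, u
2. ¬(◇□¬q → □¬q), u   [∧-rule on 1]
3. q, u   [∧-rule on 1]
4. ◇□¬q, u   [¬→-rule on 2]
5. ¬□¬q, u   [¬→-rule on 2]
6. □¬q, v   [◇-rule on 4: fresh world v, uRv]
7. ¬q, v   [□-rule on 6 via vRv]
8. q, w   [¬□-rule on 5: fresh world w, uRw]
Accessibility: uRu, uRv, uRw, vRv, wRw
Complete open branch: satisfiable in S4, hence also in K, T (this S4-model is also a K-model and a T-model).

K, T, S4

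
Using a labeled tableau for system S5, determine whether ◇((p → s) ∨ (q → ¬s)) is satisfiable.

Satisfiable (open branch found)

1. ◇((p → s) ∨ (q → ¬s)), u
2. (p → s) ∨ (q → ¬s), v
3. q → ¬s, v
4. ¬s, v
Accessibility: uRu, uRv, vRu, vRv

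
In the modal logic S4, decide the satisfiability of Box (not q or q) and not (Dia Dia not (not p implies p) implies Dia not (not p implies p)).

1. Box (not q or q) and not (Dia Dia not (not p implies p) implies Dia not (not p implies p)), u
2. Box (not q or q), u
3. not (Dia Dia not (not p implies p) implies Dia not (not p implies p)), u
4. Dia Dia not (not p implies p), u
5. not Dia not (not p implies p), u
6. not q or q, u
7. not p implies p, u
8. q, u
9. p, u
10. Dia not (not p implies p), v
11. not q or q, v
12. not p implies p, v
13. q, v
14. p, v
15. not (not p implies p), w
16. not p, w
17. not q or q, w
18. not p implies p, w
19. q, w
20. p, w
Accessibility: uRu, uRv, uRw, vRv, vRw, wRw
Branch closes: p and not p both at w.
All branches of the tableau close; one closing branch shown above.

Unsatisfiable (every branch closes)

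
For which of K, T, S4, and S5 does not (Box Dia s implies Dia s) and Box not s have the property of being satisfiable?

K

K-tableau for the formula:
1. not (Box Dia s implies Dia s) and Box not s, u
2. not (Box Dia s implies Dia s), u
3. Box not s, u
4. Box Dia s, u
5. not Dia s, u
Complete open branch: satisfiable in K.
T-tableau for the formula:
1. not (Box Dia s implies Dia s) and Box not s, u
2. not (Box Dia s implies Dia s), u
3. Box not s, u
4. Box Dia s, u
5. not Dia s, u
6. not s, u
7. Dia s, u
8. s, v
9. not s, v
Accessibility: uRu, uRv, vRv
Branch closes: s and not s both at v.
Every branch closes (one shown): unsatisfiable in T, hence also in S4, S5 (every S4/S5-frame is a T-frame).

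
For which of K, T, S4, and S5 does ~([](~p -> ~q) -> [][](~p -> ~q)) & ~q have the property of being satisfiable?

T-tableau for the formula:
1. ~([](~p -> ~q) -> [][](~p -> ~q)) & ~q, w0
2. ~([](~p -> ~q) -> [][](~p -> ~q)), w0   [&-rule on 1]
3. ~q, w0   [&-rule on 1]
4. [](~p -> ~q), w0   [~->-rule on 2]
5. ~[][](~p -> ~q), w0   [~->-rule on 2]
6. ~p -> ~q, w0   [[]-rule on 4 via w0Rw0]
7. ~[](~p -> ~q), w1   [~[]-rule on 5: fresh world w1, w0Rw1]
8. ~p -> ~q, w1   [[]-rule on 4 via w0Rw1]
9. ~q, w1   [->-rule on 8 (branches; this branch)]
10. ~(~p -> ~q), w2   [~[]-rule on 7: fresh world w2, w1Rw2]
11. ~p, w2   [~->-rule on 10]
12. q, w2   [~->-rule on 10]
Accessibility: w0Rw0, w0Rw1, w1Rw1, w1Rw2, w2Rw2
Complete open branch: satisfiable in T, hence also in K (this T-model is also a K-model).
S4-tableau for the formula:
1. ~([](~p -> ~q) -> [][](~p -> ~q)) & ~q, w0
2. ~([](~p -> ~q) -> [][](~p -> ~q)), w0   [&-rule on 1]
3. ~q, w0   [&-rule on 1]
4. [](~p -> ~q), w0   [~->-rule on 2]
5. ~[][](~p -> ~q), w0   [~->-rule on 2]
6. ~p -> ~q, w0   [[]-rule on 4 via w0Rw0]
7. ~[](~p -> ~q), w1   [~[]-rule on 5: fresh world w1, w0Rw1]
8. ~p -> ~q, w1   [[]-rule on 4 via w0Rw1]
9. ~q, w1   [->-rule on 8 (branches; this branch)]
10. ~(~p -> ~q), w2   [~[]-rule on 7: fresh world w2, w1Rw2]
11. ~p, w2   [~->-rule on 10]
12. q, w2   [~->-rule on 10]
13. ~p -> ~q, w2   [[]-rule on 4 via w0Rw2]
14. ~q, w2   [->-rule on 13 (branches; this branch)]
Accessibility: w0Rw0, w0Rw1, w0Rw2, w1Rw1, w1Rw2, w2Rw2
Branch closes: q and ~q both at w2.
Every branch closes (one shown): unsatisfiable in S4, hence also in S5 (every S5-frame is an S4-frame).

K, T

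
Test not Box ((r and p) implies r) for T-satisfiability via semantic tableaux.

No, unsatisfiable

1. not Box ((r and p) implies r), w0
2. not ((r and p) implies r), w1   [neg-Box-rule on 1: fresh world w1, w0Rw1]
3. r and p, w1   [neg-implies-rule on 2]
4. not r, w1   [neg-implies-rule on 2]
5. r, w1   [and-rule on 3]
6. p, w1   [and-rule on 3]
Accessibility: w0Rw0, w0Rw1, w1Rw1
Branch closes: r and not r both at w1.
(One branch shown.) All branches close.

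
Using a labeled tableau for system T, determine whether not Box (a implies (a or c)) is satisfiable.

1. not Box (a implies (a or c)), w0
2. not (a implies (a or c)), w1
3. a, w1
4. not (a or c), w1
5. not a, w1
6. not c, w1
Accessibility: w0Rw0, w0Rw1, w1Rw1
Branch closes: a and not a both at w1.
(One branch shown.) All branches close.

No, unsatisfiable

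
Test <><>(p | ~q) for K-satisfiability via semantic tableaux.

1. <><>(p | ~q), 0
2. <>(p | ~q), 1
3. p | ~q, 2
4. ~q, 2
Accessibility: 0R1, 1R2

Satisfiable (open branch found)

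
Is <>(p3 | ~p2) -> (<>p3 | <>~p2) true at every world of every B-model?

Tableau for the negation ~(<>(p3 | ~p2) -> (<>p3 | <>~p2)):
1. ~(<>(p3 | ~p2) -> (<>p3 | <>~p2)), w0
2. <>(p3 | ~p2), w0
3. ~(<>p3 | <>~p2), w0
4. ~<>p3, w0
5. ~<>~p2, w0
6. ~p3, w0
7. p2, w0
8. p3 | ~p2, w1
9. ~p3, w1
10. p2, w1
11. ~p2, w1
Accessibility: w0Rw0, w0Rw1, w1Rw0, w1Rw1
Branch closes: p2 and ~p2 both at w1.
Every branch of the negation's tableau closes; the branch above is one of them.

Yes, valid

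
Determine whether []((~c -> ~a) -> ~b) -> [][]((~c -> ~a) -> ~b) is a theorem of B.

Tableau for the negation ~([]((~c -> ~a) -> ~b) -> [][]((~c -> ~a) -> ~b)):
1. ~([]((~c -> ~a) -> ~b) -> [][]((~c -> ~a) -> ~b)), u
2. []((~c -> ~a) -> ~b), u
3. ~[][]((~c -> ~a) -> ~b), u
4. (~c -> ~a) -> ~b, u
5. ~b, u
6. ~[]((~c -> ~a) -> ~b), v
7. (~c -> ~a) -> ~b, v
8. ~b, v
9. ~((~c -> ~a) -> ~b), w
10. ~c -> ~a, w
11. b, w
12. ~a, w
Accessibility: uRu, uRv, vRu, vRv, vRw, wRv, wRw
The negation has an open branch (countermodel exists).

Not valid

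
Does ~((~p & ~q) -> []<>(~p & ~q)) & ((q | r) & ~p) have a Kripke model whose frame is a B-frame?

1. ~((~p & ~q) -> []<>(~p & ~q)) & ((q | r) & ~p), 0
2. ~((~p & ~q) -> []<>(~p & ~q)), 0
3. (q | r) & ~p, 0
4. ~p & ~q, 0
5. ~[]<>(~p & ~q), 0
6. q | r, 0
7. ~p, 0
8. ~q, 0
9. r, 0
10. ~<>(~p & ~q), 1
11. ~(~p & ~q), 0
12. ~(~p & ~q), 1
13. q, 0
Accessibility: 0R0, 0R1, 1R0, 1R1
Branch closes: q and ~q both at 0.
Every branch closes; the branch above is one of them.

No, unsatisfiable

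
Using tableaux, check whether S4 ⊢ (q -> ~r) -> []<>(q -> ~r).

Tableau for the negation ~((q -> ~r) -> []<>(q -> ~r)):
1. ~((q -> ~r) -> []<>(q -> ~r)), 0
2. q -> ~r, 0
3. ~[]<>(q -> ~r), 0
4. ~r, 0
5. ~<>(q -> ~r), 1
6. ~(q -> ~r), 1
7. q, 1
8. r, 1
Accessibility: 0R0, 0R1, 1R1
The negation has an open branch (countermodel exists).

Not valid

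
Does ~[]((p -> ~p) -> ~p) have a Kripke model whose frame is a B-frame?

Unsatisfiable (every branch closes)

1. ~[]((p -> ~p) -> ~p), w0
2. ~((p -> ~p) -> ~p), w1
3. p -> ~p, w1
4. p, w1
5. ~p, w1
Accessibility: w0Rw0, w0Rw1, w1Rw0, w1Rw1
Branch closes: p and ~p both at w1.
(One branch shown.) All branches close.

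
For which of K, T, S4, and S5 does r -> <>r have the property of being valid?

K-tableau for the negation ~(r -> <>r):
1. ~(r -> <>r), w0
2. r, w0
3. ~<>r, w0
Complete open branch: countermodel on a K-frame, so not valid in K.
T-tableau for the negation ~(r -> <>r):
1. ~(r -> <>r), w0
2. r, w0
3. ~<>r, w0
4. ~r, w0
Accessibility: w0Rw0
Branch closes: r and ~r both at w0.
Every branch closes (one shown): valid in T, hence also in S4, S5 (every theorem of T is a theorem of S4 and S5).

T, S4, S5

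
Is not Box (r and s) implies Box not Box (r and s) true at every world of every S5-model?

Valid in S5

Tableau for the negation not (not Box (r and s) implies Box not Box (r and s)):
1. not (not Box (r and s) implies Box not Box (r and s)), w0
2. not Box (r and s), w0
3. not Box not Box (r and s), w0
4. not (r and s), w1
5. not s, w1
6. Box (r and s), w2
7. r and s, w0
8. r, w0
9. s, w0
10. r and s, w1
11. r, w1
12. s, w1
Accessibility: w0Rw0, w0Rw1, w0Rw2, w1Rw0, w1Rw1, w1Rw2, w2Rw0, w2Rw1, w2Rw2
Branch closes: s and not s both at w1.
All branches of the negation close; one closing branch shown above.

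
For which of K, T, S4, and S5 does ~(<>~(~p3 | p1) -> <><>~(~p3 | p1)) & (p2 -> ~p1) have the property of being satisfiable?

K

K-tableau for the formula:
1. ~(<>~(~p3 | p1) -> <><>~(~p3 | p1)) & (p2 -> ~p1), u
2. ~(<>~(~p3 | p1) -> <><>~(~p3 | p1)), u   [&-rule on 1]
3. p2 -> ~p1, u   [&-rule on 1]
4. <>~(~p3 | p1), u   [~->-rule on 2]
5. ~<><>~(~p3 | p1), u   [~->-rule on 2]
6. ~p1, u   [->-rule on 3 (branches; this branch)]
7. ~(~p3 | p1), v   [<>-rule on 4: fresh world v, uRv]
8. p3, v   [~|-rule on 7]
9. ~p1, v   [~|-rule on 7]
10. ~<>~(~p3 | p1), v   [~<>-rule on 5 via uRv]
Accessibility: uRv
Complete open branch: satisfiable in K.
T-tableau for the formula:
1. ~(<>~(~p3 | p1) -> <><>~(~p3 | p1)) & (p2 -> ~p1), u
2. ~(<>~(~p3 | p1) -> <><>~(~p3 | p1)), u   [&-rule on 1]
3. p2 -> ~p1, u   [&-rule on 1]
4. <>~(~p3 | p1), u   [~->-rule on 2]
5. ~<><>~(~p3 | p1), u   [~->-rule on 2]
6. ~<>~(~p3 | p1), u   [~<>-rule on 5 via uRu]
7. ~p3 | p1, u   [~<>-rule on 6 via uRu]
8. ~p1, u   [->-rule on 3 (branches; this branch)]
9. ~p3, u   [|-rule on 7 (branches; this branch)]
10. ~(~p3 | p1), v   [<>-rule on 4: fresh world v, uRv]
11. p3, v   [~|-rule on 10]
12. ~p1, v   [~|-rule on 10]
13. ~<>~(~p3 | p1), v   [~<>-rule on 5 via uRv]
14. ~p3 | p1, v   [~<>-rule on 6 via uRv]
15. p1, v   [|-rule on 14 (branches; this branch)]
Accessibility: uRu, uRv, vRv
Branch closes: p1 and ~p1 both at v.
Every branch closes (one shown): unsatisfiable in T, hence also in S4, S5 (every S4/S5-frame is a T-frame).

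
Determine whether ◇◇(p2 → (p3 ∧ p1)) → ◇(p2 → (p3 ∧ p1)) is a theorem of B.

Tableau for the negation ¬(◇◇(p2 → (p3 ∧ p1)) → ◇(p2 → (p3 ∧ p1))):
1. ¬(◇◇(p2 → (p3 ∧ p1)) → ◇(p2 → (p3 ∧ p1))), w0
2. ◇◇(p2 → (p3 ∧ p1)), w0
3. ¬◇(p2 → (p3 ∧ p1)), w0
4. ¬(p2 → (p3 ∧ p1)), w0
5. p2, w0
6. ¬(p3 ∧ p1), w0
7. ¬p1, w0
8. ◇(p2 → (p3 ∧ p1)), w1
9. ¬(p2 → (p3 ∧ p1)), w1
10. p2, w1
11. ¬(p3 ∧ p1), w1
12. ¬p1, w1
13. p2 → (p3 ∧ p1), w2
14. p3 ∧ p1, w2
15. p3, w2
16. p1, w2
Accessibility: w0Rw0, w0Rw1, w1Rw0, w1Rw1, w1Rw2, w2Rw1, w2Rw2
The negation has an open branch (countermodel exists).

Invalid (countermodel exists)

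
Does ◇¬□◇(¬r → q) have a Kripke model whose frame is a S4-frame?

1. ◇¬□◇(¬r → q), w0
2. ¬□◇(¬r → q), w1
3. ¬◇(¬r → q), w2
4. ¬(¬r → q), w2
5. ¬r, w2
6. ¬q, w2
Accessibility: w0Rw0, w0Rw1, w0Rw2, w1Rw1, w1Rw2, w2Rw2

Satisfiable (open branch found)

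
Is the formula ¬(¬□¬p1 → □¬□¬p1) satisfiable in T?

Yes, satisfiable

1. ¬(¬□¬p1 → □¬□¬p1), u
2. ¬□¬p1, u
3. ¬□¬□¬p1, u
4. p1, v
5. □¬p1, w
6. ¬p1, w
Accessibility: uRu, uRv, uRw, vRv, wRw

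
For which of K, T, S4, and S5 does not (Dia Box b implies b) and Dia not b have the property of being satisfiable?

S4-tableau for the formula:
1. not (Dia Box b implies b) and Dia not b, 0
2. not (Dia Box b implies b), 0
3. Dia not b, 0
4. Dia Box b, 0
5. not b, 0
6. not b, 1
7. Box b, 2
8. b, 2
Accessibility: 0R0, 0R1, 0R2, 1R1, 2R2
Complete open branch: satisfiable in S4, hence also in K, T (this S4-model is also a K-model and a T-model).
S5-tableau for the formula:
1. not (Dia Box b implies b) and Dia not b, 0
2. not (Dia Box b implies b), 0
3. Dia not b, 0
4. Dia Box b, 0
5. not b, 0
6. not b, 1
7. Box b, 2
8. b, 0
Accessibility: 0R0, 0R1, 0R2, 1R0, 1R1, 1R2, 2R0, 2R1, 2R2
Branch closes: b and not b both at 0.
Every branch closes (one shown): unsatisfiable in S5.

K, T, S4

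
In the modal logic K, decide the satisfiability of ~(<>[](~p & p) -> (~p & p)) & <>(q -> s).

Yes, satisfiable

1. ~(<>[](~p & p) -> (~p & p)) & <>(q -> s), w0
2. ~(<>[](~p & p) -> (~p & p)), w0
3. <>(q -> s), w0
4. <>[](~p & p), w0
5. ~(~p & p), w0
6. ~p, w0
7. q -> s, w1
8. s, w1
9. [](~p & p), w2
Accessibility: w0Rw1, w0Rw2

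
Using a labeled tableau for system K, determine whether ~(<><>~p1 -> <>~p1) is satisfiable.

1. ~(<><>~p1 -> <>~p1), u
2. <><>~p1, u
3. ~<>~p1, u
4. <>~p1, v
5. p1, v
6. ~p1, w
Accessibility: uRv, vRw

Satisfiable (open branch found)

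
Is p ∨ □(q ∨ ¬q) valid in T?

Yes, valid

Tableau for the negation ¬(p ∨ □(q ∨ ¬q)):
1. ¬(p ∨ □(q ∨ ¬q)), w0
2. ¬p, w0   [¬∨-rule on 1]
3. ¬□(q ∨ ¬q), w0   [¬∨-rule on 1]
4. ¬(q ∨ ¬q), w1   [¬□-rule on 3: fresh world w1, w0Rw1]
5. ¬q, w1   [¬∨-rule on 4]
6. q, w1   [¬∨-rule on 4]
Accessibility: w0Rw0, w0Rw1, w1Rw1
Branch closes: q and ¬q both at w1.
All branches of the negation close; one closing branch shown above.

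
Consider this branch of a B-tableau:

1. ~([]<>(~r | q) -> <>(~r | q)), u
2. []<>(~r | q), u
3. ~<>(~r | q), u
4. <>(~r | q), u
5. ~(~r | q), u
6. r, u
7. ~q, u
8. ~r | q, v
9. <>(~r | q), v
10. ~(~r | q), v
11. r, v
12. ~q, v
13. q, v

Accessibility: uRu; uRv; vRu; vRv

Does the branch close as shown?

Both q and ~q appear at v.

Closed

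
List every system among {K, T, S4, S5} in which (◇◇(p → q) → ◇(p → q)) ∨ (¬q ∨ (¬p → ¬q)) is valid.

T-tableau for the negation ¬((◇◇(p → q) → ◇(p → q)) ∨ (¬q ∨ (¬p → ¬q))):
1. ¬((◇◇(p → q) → ◇(p → q)) ∨ (¬q ∨ (¬p → ¬q))), 0
2. ¬(◇◇(p → q) → ◇(p → q)), 0
3. ¬(¬q ∨ (¬p → ¬q)), 0
4. ◇◇(p → q), 0
5. ¬◇(p → q), 0
6. q, 0
7. ¬(¬p → ¬q), 0
8. ¬p, 0
9. ¬(p → q), 0
10. p, 0
11. ¬q, 0
Accessibility: 0R0
Branch closes: p and ¬p both at 0.
Every branch closes (one shown): valid in T, hence also in S4, S5 (every theorem of T is a theorem of S4 and S5).
K-tableau for the negation ¬((◇◇(p → q) → ◇(p → q)) ∨ (¬q ∨ (¬p → ¬q))):
1. ¬((◇◇(p → q) → ◇(p → q)) ∨ (¬q ∨ (¬p → ¬q))), 0
2. ¬(◇◇(p → q) → ◇(p → q)), 0
3. ¬(¬q ∨ (¬p → ¬q)), 0
4. ◇◇(p → q), 0
5. ¬◇(p → q), 0
6. q, 0
7. ¬(¬p → ¬q), 0
8. ¬p, 0
9. ◇(p → q), 1
10. ¬(p → q), 1
11. p, 1
12. ¬q, 1
13. p → q, 2
14. q, 2
Accessibility: 0R1, 1R2
Complete open branch: countermodel on a K-frame, so not valid in K.

T, S4, S5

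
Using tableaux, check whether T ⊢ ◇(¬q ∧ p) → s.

Tableau for the negation ¬(◇(¬q ∧ p) → s):
1. ¬(◇(¬q ∧ p) → s), u
2. ◇(¬q ∧ p), u
3. ¬s, u
4. ¬q ∧ p, v
5. ¬q, v
6. p, v
Accessibility: uRu, uRv, vRv
The negation has an open branch (countermodel exists).

Not valid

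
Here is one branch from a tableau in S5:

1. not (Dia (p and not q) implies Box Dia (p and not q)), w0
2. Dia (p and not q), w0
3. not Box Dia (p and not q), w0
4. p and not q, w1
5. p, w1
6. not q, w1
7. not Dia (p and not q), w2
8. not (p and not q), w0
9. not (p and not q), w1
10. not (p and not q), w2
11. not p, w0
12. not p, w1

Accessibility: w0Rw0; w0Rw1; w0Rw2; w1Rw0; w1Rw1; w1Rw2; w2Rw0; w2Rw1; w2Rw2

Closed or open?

Both p and not p appear at w1.

Yes, closed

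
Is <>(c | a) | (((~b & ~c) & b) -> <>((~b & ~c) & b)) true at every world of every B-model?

Tableau for the negation ~(<>(c | a) | (((~b & ~c) & b) -> <>((~b & ~c) & b))):
1. ~(<>(c | a) | (((~b & ~c) & b) -> <>((~b & ~c) & b))), 0
2. ~<>(c | a), 0
3. ~(((~b & ~c) & b) -> <>((~b & ~c) & b)), 0
4. (~b & ~c) & b, 0
5. ~<>((~b & ~c) & b), 0
6. ~b & ~c, 0
7. b, 0
8. ~b, 0
9. ~c, 0
Accessibility: 0R0
Branch closes: b and ~b both at 0.
Every branch of the negation's tableau closes; the branch above is one of them.

Valid in B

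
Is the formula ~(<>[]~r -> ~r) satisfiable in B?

No, unsatisfiable

1. ~(<>[]~r -> ~r), w0
2. <>[]~r, w0
3. r, w0
4. []~r, w1
5. ~r, w0
Accessibility: w0Rw0, w0Rw1, w1Rw0, w1Rw1
Branch closes: r and ~r both at w0.
Every branch closes; the branch above is one of them.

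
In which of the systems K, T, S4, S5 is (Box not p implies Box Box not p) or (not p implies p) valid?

T-tableau for the negation not ((Box not p implies Box Box not p) or (not p implies p)):
1. not ((Box not p implies Box Box not p) or (not p implies p)), u
2. not (Box not p implies Box Box not p), u
3. not (not p implies p), u
4. Box not p, u
5. not Box Box not p, u
6. not p, u
7. not Box not p, v
8. not p, v
9. p, w
Accessibility: uRu, uRv, vRv, vRw, wRw
Complete open branch: countermodel on a T-frame, so not valid in T, nor in K (the same frame is also a K-frame).
S4-tableau for the negation not ((Box not p implies Box Box not p) or (not p implies p)):
1. not ((Box not p implies Box Box not p) or (not p implies p)), u
2. not (Box not p implies Box Box not p), u
3. not (not p implies p), u
4. Box not p, u
5. not Box Box not p, u
6. not p, u
7. not Box not p, v
8. not p, v
9. p, w
10. not p, w
Accessibility: uRu, uRv, uRw, vRv, vRw, wRw
Branch closes: p and not p both at w.
Every branch closes (one shown): valid in S4, hence also in S5 (every theorem of S4 is a theorem of S5).

S4, S5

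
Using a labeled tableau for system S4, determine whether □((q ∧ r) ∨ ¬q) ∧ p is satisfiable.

1. □((q ∧ r) ∨ ¬q) ∧ p, 0
2. □((q ∧ r) ∨ ¬q), 0
3. p, 0
4. (q ∧ r) ∨ ¬q, 0
5. ¬q, 0
Accessibility: 0R0

Yes, satisfiable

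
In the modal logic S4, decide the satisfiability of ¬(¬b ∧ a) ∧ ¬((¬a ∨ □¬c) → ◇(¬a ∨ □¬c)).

Unsatisfiable (every branch closes)

1. ¬(¬b ∧ a) ∧ ¬((¬a ∨ □¬c) → ◇(¬a ∨ □¬c)), 0
2. ¬(¬b ∧ a), 0
3. ¬((¬a ∨ □¬c) → ◇(¬a ∨ □¬c)), 0
4. ¬a ∨ □¬c, 0
5. ¬◇(¬a ∨ □¬c), 0
6. ¬(¬a ∨ □¬c), 0
7. a, 0
8. ¬□¬c, 0
9. b, 0
10. □¬c, 0
11. ¬c, 0
12. c, 1
13. ¬(¬a ∨ □¬c), 1
14. a, 1
15. ¬□¬c, 1
16. ¬c, 1
Accessibility: 0R0, 0R1, 1R1
Branch closes: c and ¬c both at 1.
All branches of the tableau close; one closing branch shown above.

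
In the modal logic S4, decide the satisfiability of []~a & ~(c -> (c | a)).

Unsatisfiable

1. []~a & ~(c -> (c | a)), u
2. []~a, u
3. ~(c -> (c | a)), u
4. c, u
5. ~(c | a), u
6. ~c, u
7. ~a, u
Accessibility: uRu
Branch closes: c and ~c both at u.
Every branch closes; the branch above is one of them.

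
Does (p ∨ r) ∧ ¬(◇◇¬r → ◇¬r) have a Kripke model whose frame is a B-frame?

Yes, satisfiable

1. (p ∨ r) ∧ ¬(◇◇¬r → ◇¬r), w0
2. p ∨ r, w0
3. ¬(◇◇¬r → ◇¬r), w0
4. ◇◇¬r, w0
5. ¬◇¬r, w0
6. r, w0
7. ◇¬r, w1
8. r, w1
9. ¬r, w2
Accessibility: w0Rw0, w0Rw1, w1Rw0, w1Rw1, w1Rw2, w2Rw1, w2Rw2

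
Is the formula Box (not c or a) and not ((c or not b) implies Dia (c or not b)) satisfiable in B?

1. Box (not c or a) and not ((c or not b) implies Dia (c or not b)), u
2. Box (not c or a), u
3. not ((c or not b) implies Dia (c or not b)), u
4. c or not b, u
5. not Dia (c or not b), u
6. not c or a, u
7. not (c or not b), u
8. not c, u
9. b, u
10. not b, u
Accessibility: uRu
Branch closes: b and not b both at u.
Every branch closes; the branch above is one of them.

No, unsatisfiable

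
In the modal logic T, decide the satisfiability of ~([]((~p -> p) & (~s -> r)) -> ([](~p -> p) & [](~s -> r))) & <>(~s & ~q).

Unsatisfiable (every branch closes)

1. ~([]((~p -> p) & (~s -> r)) -> ([](~p -> p) & [](~s -> r))) & <>(~s & ~q), w0
2. ~([]((~p -> p) & (~s -> r)) -> ([](~p -> p) & [](~s -> r))), w0
3. <>(~s & ~q), w0
4. []((~p -> p) & (~s -> r)), w0
5. ~([](~p -> p) & [](~s -> r)), w0
6. (~p -> p) & (~s -> r), w0
7. ~p -> p, w0
8. ~s -> r, w0
9. ~[](~s -> r), w0
10. p, w0
11. r, w0
12. ~s & ~q, w1
13. ~s, w1
14. ~q, w1
15. (~p -> p) & (~s -> r), w1
16. ~p -> p, w1
17. ~s -> r, w1
18. p, w1
19. r, w1
20. ~(~s -> r), w2
21. ~s, w2
22. ~r, w2
23. (~p -> p) & (~s -> r), w2
24. ~p -> p, w2
25. ~s -> r, w2
26. p, w2
27. r, w2
Accessibility: w0Rw0, w0Rw1, w0Rw2, w1Rw1, w2Rw2
Branch closes: r and ~r both at w2.
(One branch shown.) All branches close.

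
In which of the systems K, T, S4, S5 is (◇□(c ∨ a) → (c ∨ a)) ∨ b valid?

S4-tableau for the negation ¬((◇□(c ∨ a) → (c ∨ a)) ∨ b):
1. ¬((◇□(c ∨ a) → (c ∨ a)) ∨ b), u
2. ¬(◇□(c ∨ a) → (c ∨ a)), u   [¬∨-rule on 1]
3. ¬b, u   [¬∨-rule on 1]
4. ◇□(c ∨ a), u   [¬→-rule on 2]
5. ¬(c ∨ a), u   [¬→-rule on 2]
6. ¬c, u   [¬∨-rule on 5]
7. ¬a, u   [¬∨-rule on 5]
8. □(c ∨ a), v   [◇-rule on 4: fresh world v, uRv]
9. c ∨ a, v   [□-rule on 8 via vRv]
10. a, v   [∨-rule on 9 (branches; this branch)]
Accessibility: uRu, uRv, vRv
Complete open branch: countermodel on an S4-frame, so not valid in S4, nor in K, T (the same frame is also a K-frame and a T-frame).
S5-tableau for the negation ¬((◇□(c ∨ a) → (c ∨ a)) ∨ b):
1. ¬((◇□(c ∨ a) → (c ∨ a)) ∨ b), u
2. ¬(◇□(c ∨ a) → (c ∨ a)), u   [¬∨-rule on 1]
3. ¬b, u   [¬∨-rule on 1]
4. ◇□(c ∨ a), u   [¬→-rule on 2]
5. ¬(c ∨ a), u   [¬→-rule on 2]
6. ¬c, u   [¬∨-rule on 5]
7. ¬a, u   [¬∨-rule on 5]
8. □(c ∨ a), v   [◇-rule on 4: fresh world v, uRv]
9. c ∨ a, u   [□-rule on 8 via vRu]
10. c ∨ a, v   [□-rule on 8 via vRv]
11. a, u   [∨-rule on 9 (branches; this branch)]
Accessibility: uRu, uRv, vRu, vRv
Branch closes: a and ¬a both at u.
Every branch closes (one shown): valid in S5.

S5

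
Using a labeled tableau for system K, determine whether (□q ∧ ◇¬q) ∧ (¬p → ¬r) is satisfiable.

1. (□q ∧ ◇¬q) ∧ (¬p → ¬r), 0
2. □q ∧ ◇¬q, 0   [∧-rule on 1]
3. ¬p → ¬r, 0   [∧-rule on 1]
4. □q, 0   [∧-rule on 2]
5. ◇¬q, 0   [∧-rule on 2]
6. ¬r, 0   [→-rule on 3 (branches; this branch)]
7. ¬q, 1   [◇-rule on 5: fresh world 1, 0R1]
8. q, 1   [□-rule on 4 via 0R1]
Accessibility: 0R1
Branch closes: q and ¬q both at 1.
(One branch shown.) All branches close.

Unsatisfiable (every branch closes)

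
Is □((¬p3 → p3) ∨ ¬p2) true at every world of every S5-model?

Tableau for the negation ¬□((¬p3 → p3) ∨ ¬p2):
1. ¬□((¬p3 → p3) ∨ ¬p2), u
2. ¬((¬p3 → p3) ∨ ¬p2), v   [¬□-rule on 1: fresh world v, uRv]
3. ¬(¬p3 → p3), v   [¬∨-rule on 2]
4. p2, v   [¬∨-rule on 2]
5. ¬p3, v   [¬→-rule on 3]
Accessibility: uRu, uRv, vRu, vRv
The negation has an open branch (countermodel exists).

Invalid (countermodel exists)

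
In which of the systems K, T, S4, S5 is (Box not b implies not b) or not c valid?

T, S4, S5

K-tableau for the negation not ((Box not b implies not b) or not c):
1. not ((Box not b implies not b) or not c), u
2. not (Box not b implies not b), u
3. c, u
4. Box not b, u
5. b, u
Complete open branch: countermodel on a K-frame, so not valid in K.
T-tableau for the negation not ((Box not b implies not b) or not c):
1. not ((Box not b implies not b) or not c), u
2. not (Box not b implies not b), u
3. c, u
4. Box not b, u
5. b, u
6. not b, u
Accessibility: uRu
Branch closes: b and not b both at u.
Every branch closes (one shown): valid in T, hence also in S4, S5 (every theorem of T is a theorem of S4 and S5).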